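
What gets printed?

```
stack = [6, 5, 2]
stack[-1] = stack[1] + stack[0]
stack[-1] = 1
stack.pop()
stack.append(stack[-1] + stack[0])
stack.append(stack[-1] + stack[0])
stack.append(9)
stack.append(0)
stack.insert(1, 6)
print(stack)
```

stack[-1] = stack[1]+stack[0] = 5+6 = 11 → [6, 5, 11]
stack[-1] = 1 → [6, 5, 1]
pop() removes 1 → [6, 5]
append stack[-1]+stack[0] = 5+6 = 11 → [6, 5, 11]
append stack[-1]+stack[0] = 11+6 = 17 → [6, 5, 11, 17]
append 9 → [6, 5, 11, 17, 9]
append 0 → [6, 5, 11, 17, 9, 0]
insert 6 at 1 → [6, 6, 5, 11, 17, 9, 0]

[6, 6, 5, 11, 17, 9, 0]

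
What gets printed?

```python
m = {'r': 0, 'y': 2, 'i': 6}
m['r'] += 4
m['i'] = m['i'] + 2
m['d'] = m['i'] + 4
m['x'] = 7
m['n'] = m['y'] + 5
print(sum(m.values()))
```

40

m['r'] = 0+4 = 4 → {'r': 4, 'y': 2, 'i': 6}
m['i'] = m['i']+2 = 8 → {'r': 4, 'y': 2, 'i': 8}
m['d'] = m['i']+4 = 12 → {'r': 4, 'y': 2, 'i': 8, 'd': 12}
m['x'] = 7 → {'r': 4, 'y': 2, 'i': 8, 'd': 12, 'x': 7}
m['n'] = m['y']+5 = 7 → {'r': 4, 'y': 2, 'i': 8, 'd': 12, 'x': 7, 'n': 7}
sum of values = 40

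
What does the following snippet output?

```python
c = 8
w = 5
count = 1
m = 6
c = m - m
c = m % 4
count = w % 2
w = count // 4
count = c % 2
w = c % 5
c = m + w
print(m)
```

c = 6-6 = 0
c = 6%4 = 2
count = 5%2 = 1
w = 1//4 = 0
count = 2%2 = 0
w = 2%5 = 2
c = 6+2 = 8

6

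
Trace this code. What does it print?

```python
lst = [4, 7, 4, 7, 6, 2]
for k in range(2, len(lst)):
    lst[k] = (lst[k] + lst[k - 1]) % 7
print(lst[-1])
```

k=2: lst[2] = (4+7)%7 = 4 → [4, 7, 4, 7, 6, 2]
k=3: lst[3] = (7+4)%7 = 4 → [4, 7, 4, 4, 6, 2]
k=4: lst[4] = (6+4)%7 = 3 → [4, 7, 4, 4, 3, 2]
k=5: lst[5] = (2+3)%7 = 5 → [4, 7, 4, 4, 3, 5]

5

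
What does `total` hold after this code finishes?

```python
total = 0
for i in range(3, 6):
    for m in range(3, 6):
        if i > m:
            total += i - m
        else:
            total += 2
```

i=3,m=3: not 3>3, total = 0+2 = 2
i=3,m=4: not 3>4, total = 2+2 = 4
i=3,m=5: not 3>5, total = 4+2 = 6
i=4,m=3: 4>3, total = 6+1 = 7
i=4,m=4: not 4>4, total = 7+2 = 9
i=4,m=5: not 4>5, total = 9+2 = 11
i=5,m=3: 5>3, total = 11+2 = 13
i=5,m=4: 5>4, total = 13+1 = 14
i=5,m=5: not 5>5, total = 14+2 = 16

16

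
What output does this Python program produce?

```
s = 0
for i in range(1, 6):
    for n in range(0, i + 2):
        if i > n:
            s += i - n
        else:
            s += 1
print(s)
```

i=1,n=0: 1>0, s = 0+1 = 1
i=1,n=1: not 1>1, s = 1+1 = 2
i=1,n=2: not 1>2, s = 2+1 = 3
i=2,n=0: 2>0, s = 3+2 = 5
i=2,n=1: 2>1, s = 5+1 = 6
i=2,n=2: not 2>2, s = 6+1 = 7
i=2,n=3: not 2>3, s = 7+1 = 8
i=3,n=0: 3>0, s = 8+3 = 11
i=3,n=1: 3>1, s = 11+2 = 13
i=3,n=2: 3>2, s = 13+1 = 14
i=3,n=3: not 3>3, s = 14+1 = 15
i=3,n=4: not 3>4, s = 15+1 = 16
i=4,n=0: 4>0, s = 16+4 = 20
i=4,n=1: 4>1, s = 20+3 = 23
i=4,n=2: 4>2, s = 23+2 = 25
i=4,n=3: 4>3, s = 25+1 = 26
i=4,n=4: not 4>4, s = 26+1 = 27
i=4,n=5: not 4>5, s = 27+1 = 28
i=5,n=0: 5>0, s = 28+5 = 33
i=5,n=1: 5>1, s = 33+4 = 37
i=5,n=2: 5>2, s = 37+3 = 40
i=5,n=3: 5>3, s = 40+2 = 42
i=5,n=4: 5>4, s = 42+1 = 43
i=5,n=5: not 5>5, s = 43+1 = 44
i=5,n=6: not 5>6, s = 44+1 = 45

45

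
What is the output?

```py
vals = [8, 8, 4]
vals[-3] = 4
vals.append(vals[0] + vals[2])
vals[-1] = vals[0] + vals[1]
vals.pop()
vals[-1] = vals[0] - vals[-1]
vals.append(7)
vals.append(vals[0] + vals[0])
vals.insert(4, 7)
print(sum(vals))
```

34

vals[-3] = 4 → [4, 8, 4]
append vals[0]+vals[2] = 4+4 = 8 → [4, 8, 4, 8]
vals[-1] = vals[0]+vals[1] = 4+8 = 12 → [4, 8, 4, 12]
pop() removes 12 → [4, 8, 4]
vals[-1] = vals[0]-vals[-1] = 4-4 = 0 → [4, 8, 0]
append 7 → [4, 8, 0, 7]
append vals[0]+vals[0] = 4+4 = 8 → [4, 8, 0, 7, 8]
insert 7 at 4 → [4, 8, 0, 7, 7, 8]
sum = 34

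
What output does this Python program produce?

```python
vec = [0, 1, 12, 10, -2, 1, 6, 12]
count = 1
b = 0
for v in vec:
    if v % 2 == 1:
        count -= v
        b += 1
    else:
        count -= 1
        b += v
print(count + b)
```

33

v=0: not odd, count = 1-1 = 0; b=0
v=1: odd, count = 0-1 = -1; b=1
v=12: not odd, count = (-1)-1 = -2; b=13
v=10: not odd, count = (-2)-1 = -3; b=23
v=-2: not odd, count = (-3)-1 = -4; b=21
v=1: odd, count = (-4)-1 = -5; b=22
v=6: not odd, count = (-5)-1 = -6; b=28
v=12: not odd, count = (-6)-1 = -7; b=40
count+b = (-7)+40 = 33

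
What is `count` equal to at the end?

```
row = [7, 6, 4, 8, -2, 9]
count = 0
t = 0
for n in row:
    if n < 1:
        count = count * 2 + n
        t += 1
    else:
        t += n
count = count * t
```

n=7: not <1; t=7
n=6: not <1; t=13
n=4: not <1; t=17
n=8: not <1; t=25
n=-2: <1, count = 0*2+(-2) = -2; t=26
n=9: not <1; t=35
count*t = (-2)*35 = -70

-70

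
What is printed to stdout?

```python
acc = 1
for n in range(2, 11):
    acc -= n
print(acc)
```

n=2: acc = 1-2 = -1
n=3: acc = (-1)-3 = -4
n=4: acc = (-4)-4 = -8
n=5: acc = (-8)-5 = -13
n=6: acc = (-13)-6 = -19
n=7: acc = (-19)-7 = -26
n=8: acc = (-26)-8 = -34
n=9: acc = (-34)-9 = -43
n=10: acc = (-43)-10 = -53

-53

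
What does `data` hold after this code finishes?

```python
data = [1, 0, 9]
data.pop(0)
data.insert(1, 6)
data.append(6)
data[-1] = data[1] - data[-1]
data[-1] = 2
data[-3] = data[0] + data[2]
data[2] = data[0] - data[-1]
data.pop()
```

pop(0) removes 1 → [0, 9]
insert 6 at 1 → [0, 6, 9]
append 6 → [0, 6, 9, 6]
data[-1] = data[1]-data[-1] = 6-6 = 0 → [0, 6, 9, 0]
data[-1] = 2 → [0, 6, 9, 2]
data[-3] = data[0]+data[2] = 0+9 = 9 → [0, 9, 9, 2]
data[2] = data[0]-data[-1] = 0-2 = -2 → [0, 9, -2, 2]
pop() removes 2 → [0, 9, -2]

[0, 9, -2]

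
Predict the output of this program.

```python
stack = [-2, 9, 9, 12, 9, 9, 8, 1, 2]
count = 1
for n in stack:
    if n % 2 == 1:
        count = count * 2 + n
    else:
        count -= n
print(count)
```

253

n=-2: not odd, count = 1-(-2) = 3
n=9: odd, count = 3*2+9 = 15
n=9: odd, count = 15*2+9 = 39
n=12: not odd, count = 39-12 = 27
n=9: odd, count = 27*2+9 = 63
n=9: odd, count = 63*2+9 = 135
n=8: not odd, count = 135-8 = 127
n=1: odd, count = 127*2+1 = 255
n=2: not odd, count = 255-2 = 253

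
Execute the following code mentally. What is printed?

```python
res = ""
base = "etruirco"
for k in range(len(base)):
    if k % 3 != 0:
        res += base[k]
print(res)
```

triro

k=0: skip
k=1: add 't' → 't'
k=2: add 'r' → 'tr'
k=3: skip
k=4: add 'i' → 'tri'
k=5: add 'r' → 'trir'
k=6: skip
k=7: add 'o' → 'triro'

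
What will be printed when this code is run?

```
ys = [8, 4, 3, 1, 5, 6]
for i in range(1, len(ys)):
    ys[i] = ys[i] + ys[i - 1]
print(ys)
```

[8, 12, 15, 16, 21, 27]

i=1: ys[1] = 4+8 = 12 → [8, 12, 3, 1, 5, 6]
i=2: ys[2] = 3+12 = 15 → [8, 12, 15, 1, 5, 6]
i=3: ys[3] = 1+15 = 16 → [8, 12, 15, 16, 5, 6]
i=4: ys[4] = 5+16 = 21 → [8, 12, 15, 16, 21, 6]
i=5: ys[5] = 6+21 = 27 → [8, 12, 15, 16, 21, 27]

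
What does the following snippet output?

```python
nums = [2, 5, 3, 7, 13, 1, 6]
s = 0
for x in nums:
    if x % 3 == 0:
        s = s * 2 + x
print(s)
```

12

x=2: not %3==0
x=5: not %3==0
x=3: %3==0, s = 0*2+3 = 3
x=7: not %3==0
x=13: not %3==0
x=1: not %3==0
x=6: %3==0, s = 3*2+6 = 12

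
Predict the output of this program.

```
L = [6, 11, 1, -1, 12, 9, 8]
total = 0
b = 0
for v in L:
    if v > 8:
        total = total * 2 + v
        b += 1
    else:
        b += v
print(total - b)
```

v=6: not >8; b=6
v=11: >8, total = 0*2+11 = 11; b=7
v=1: not >8; b=8
v=-1: not >8; b=7
v=12: >8, total = 11*2+12 = 34; b=8
v=9: >8, total = 34*2+9 = 77; b=9
v=8: not >8; b=17
total-b = 77-17 = 60

60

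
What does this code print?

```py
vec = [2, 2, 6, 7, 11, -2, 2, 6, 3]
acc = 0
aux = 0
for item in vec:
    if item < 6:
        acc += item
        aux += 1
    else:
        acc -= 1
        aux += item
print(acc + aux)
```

38

item=2: <6, acc = 0+2 = 2; aux=1
item=2: <6, acc = 2+2 = 4; aux=2
item=6: not <6, acc = 4-1 = 3; aux=8
item=7: not <6, acc = 3-1 = 2; aux=15
item=11: not <6, acc = 2-1 = 1; aux=26
item=-2: <6, acc = 1+(-2) = -1; aux=27
item=2: <6, acc = (-1)+2 = 1; aux=28
item=6: not <6, acc = 1-1 = 0; aux=34
item=3: <6, acc = 0+3 = 3; aux=35
acc+aux = 3+35 = 38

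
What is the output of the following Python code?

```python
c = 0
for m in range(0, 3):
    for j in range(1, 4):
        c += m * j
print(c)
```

m=0,j=1: c = 0+0 = 0
m=0,j=2: c = 0+0 = 0
m=0,j=3: c = 0+0 = 0
m=1,j=1: c = 0+1 = 1
m=1,j=2: c = 1+2 = 3
m=1,j=3: c = 3+3 = 6
m=2,j=1: c = 6+2 = 8
m=2,j=2: c = 8+4 = 12
m=2,j=3: c = 12+6 = 18

18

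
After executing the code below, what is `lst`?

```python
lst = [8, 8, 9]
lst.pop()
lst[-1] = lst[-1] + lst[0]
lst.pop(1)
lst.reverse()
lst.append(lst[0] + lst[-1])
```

pop() removes 9 → [8, 8]
lst[-1] = lst[-1]+lst[0] = 8+8 = 16 → [8, 16]
pop(1) removes 16 → [8]
reverse → [8]
append lst[0]+lst[-1] = 8+8 = 16 → [8, 16]

[8, 16]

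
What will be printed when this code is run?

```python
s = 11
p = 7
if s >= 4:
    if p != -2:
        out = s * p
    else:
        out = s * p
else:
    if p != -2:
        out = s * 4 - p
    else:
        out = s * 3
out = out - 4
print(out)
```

s=11, p=7
s >= 4 is True; p != -2 is True
→ out = s * p = 77
out = 77-4 = 73

73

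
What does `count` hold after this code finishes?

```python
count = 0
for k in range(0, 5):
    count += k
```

10

k=0: count = 0+0 = 0
k=1: count = 0+1 = 1
k=2: count = 1+2 = 3
k=3: count = 3+3 = 6
k=4: count = 6+4 = 10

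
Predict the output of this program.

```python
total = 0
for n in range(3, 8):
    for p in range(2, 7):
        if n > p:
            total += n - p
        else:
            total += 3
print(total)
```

65

n=3,p=2: 3>2, total = 0+1 = 1
n=3,p=3: not 3>3, total = 1+3 = 4
n=3,p=4: not 3>4, total = 4+3 = 7
n=3,p=5: not 3>5, total = 7+3 = 10
n=3,p=6: not 3>6, total = 10+3 = 13
n=4,p=2: 4>2, total = 13+2 = 15
n=4,p=3: 4>3, total = 15+1 = 16
n=4,p=4: not 4>4, total = 16+3 = 19
n=4,p=5: not 4>5, total = 19+3 = 22
n=4,p=6: not 4>6, total = 22+3 = 25
n=5,p=2: 5>2, total = 25+3 = 28
n=5,p=3: 5>3, total = 28+2 = 30
n=5,p=4: 5>4, total = 30+1 = 31
n=5,p=5: not 5>5, total = 31+3 = 34
n=5,p=6: not 5>6, total = 34+3 = 37
n=6,p=2: 6>2, total = 37+4 = 41
n=6,p=3: 6>3, total = 41+3 = 44
n=6,p=4: 6>4, total = 44+2 = 46
n=6,p=5: 6>5, total = 46+1 = 47
n=6,p=6: not 6>6, total = 47+3 = 50
n=7,p=2: 7>2, total = 50+5 = 55
n=7,p=3: 7>3, total = 55+4 = 59
n=7,p=4: 7>4, total = 59+3 = 62
n=7,p=5: 7>5, total = 62+2 = 64
n=7,p=6: 7>6, total = 64+1 = 65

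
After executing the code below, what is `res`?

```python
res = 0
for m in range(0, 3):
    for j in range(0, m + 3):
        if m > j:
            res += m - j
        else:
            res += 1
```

m=0,j=0: not 0>0, res = 0+1 = 1
m=0,j=1: not 0>1, res = 1+1 = 2
m=0,j=2: not 0>2, res = 2+1 = 3
m=1,j=0: 1>0, res = 3+1 = 4
m=1,j=1: not 1>1, res = 4+1 = 5
m=1,j=2: not 1>2, res = 5+1 = 6
m=1,j=3: not 1>3, res = 6+1 = 7
m=2,j=0: 2>0, res = 7+2 = 9
m=2,j=1: 2>1, res = 9+1 = 10
m=2,j=2: not 2>2, res = 10+1 = 11
m=2,j=3: not 2>3, res = 11+1 = 12
m=2,j=4: not 2>4, res = 12+1 = 13

13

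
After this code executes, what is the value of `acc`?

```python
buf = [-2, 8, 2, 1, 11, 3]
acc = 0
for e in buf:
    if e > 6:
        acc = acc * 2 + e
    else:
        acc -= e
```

e=-2: not >6, acc = 0-(-2) = 2
e=8: >6, acc = 2*2+8 = 12
e=2: not >6, acc = 12-2 = 10
e=1: not >6, acc = 10-1 = 9
e=11: >6, acc = 9*2+11 = 29
e=3: not >6, acc = 29-3 = 26

26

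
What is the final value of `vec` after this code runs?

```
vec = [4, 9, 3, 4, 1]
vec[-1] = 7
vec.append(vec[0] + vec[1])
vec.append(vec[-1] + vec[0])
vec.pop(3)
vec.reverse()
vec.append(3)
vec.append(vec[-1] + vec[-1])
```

[17, 13, 7, 3, 9, 4, 3, 6]

vec[-1] = 7 → [4, 9, 3, 4, 7]
append vec[0]+vec[1] = 4+9 = 13 → [4, 9, 3, 4, 7, 13]
append vec[-1]+vec[0] = 13+4 = 17 → [4, 9, 3, 4, 7, 13, 17]
pop(3) removes 4 → [4, 9, 3, 7, 13, 17]
reverse → [17, 13, 7, 3, 9, 4]
append 3 → [17, 13, 7, 3, 9, 4, 3]
append vec[-1]+vec[-1] = 3+3 = 6 → [17, 13, 7, 3, 9, 4, 3, 6]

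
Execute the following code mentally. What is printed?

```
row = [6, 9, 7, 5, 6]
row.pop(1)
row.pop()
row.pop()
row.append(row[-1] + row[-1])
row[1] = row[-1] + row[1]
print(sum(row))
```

pop(1) removes 9 → [6, 7, 5, 6]
pop() removes 6 → [6, 7, 5]
pop() removes 5 → [6, 7]
append row[-1]+row[-1] = 7+7 = 14 → [6, 7, 14]
row[1] = row[-1]+row[1] = 14+7 = 21 → [6, 21, 14]
sum = 41

41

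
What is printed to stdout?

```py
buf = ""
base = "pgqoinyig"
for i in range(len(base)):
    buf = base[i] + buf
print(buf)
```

giynioqgp

i=0: prepend 'p' → 'p'
i=1: prepend 'g' → 'gp'
i=2: prepend 'q' → 'qgp'
i=3: prepend 'o' → 'oqgp'
i=4: prepend 'i' → 'ioqgp'
i=5: prepend 'n' → 'nioqgp'
i=6: prepend 'y' → 'ynioqgp'
i=7: prepend 'i' → 'iynioqgp'
i=8: prepend 'g' → 'giynioqgp'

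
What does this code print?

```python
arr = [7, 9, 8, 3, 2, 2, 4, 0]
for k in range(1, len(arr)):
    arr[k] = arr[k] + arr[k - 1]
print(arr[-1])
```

35

k=1: arr[1] = 9+7 = 16 → [7, 16, 8, 3, 2, 2, 4, 0]
k=2: arr[2] = 8+16 = 24 → [7, 16, 24, 3, 2, 2, 4, 0]
k=3: arr[3] = 3+24 = 27 → [7, 16, 24, 27, 2, 2, 4, 0]
k=4: arr[4] = 2+27 = 29 → [7, 16, 24, 27, 29, 2, 4, 0]
k=5: arr[5] = 2+29 = 31 → [7, 16, 24, 27, 29, 31, 4, 0]
k=6: arr[6] = 4+31 = 35 → [7, 16, 24, 27, 29, 31, 35, 0]
k=7: arr[7] = 0+35 = 35 → [7, 16, 24, 27, 29, 31, 35, 35]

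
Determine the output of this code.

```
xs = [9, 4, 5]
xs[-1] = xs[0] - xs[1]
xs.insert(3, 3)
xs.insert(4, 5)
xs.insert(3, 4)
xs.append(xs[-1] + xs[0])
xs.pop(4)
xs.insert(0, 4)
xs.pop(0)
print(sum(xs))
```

xs[-1] = xs[0]-xs[1] = 9-4 = 5 → [9, 4, 5]
insert 3 at 3 → [9, 4, 5, 3]
insert 5 at 4 → [9, 4, 5, 3, 5]
insert 4 at 3 → [9, 4, 5, 4, 3, 5]
append xs[-1]+xs[0] = 5+9 = 14 → [9, 4, 5, 4, 3, 5, 14]
pop(4) removes 3 → [9, 4, 5, 4, 5, 14]
insert 4 at 0 → [4, 9, 4, 5, 4, 5, 14]
pop(0) removes 4 → [9, 4, 5, 4, 5, 14]
sum = 41

41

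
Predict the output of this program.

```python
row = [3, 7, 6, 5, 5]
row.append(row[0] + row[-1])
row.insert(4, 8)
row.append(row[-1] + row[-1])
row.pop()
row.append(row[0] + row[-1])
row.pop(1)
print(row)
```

[3, 6, 5, 8, 5, 8, 11]

append row[0]+row[-1] = 3+5 = 8 → [3, 7, 6, 5, 5, 8]
insert 8 at 4 → [3, 7, 6, 5, 8, 5, 8]
append row[-1]+row[-1] = 8+8 = 16 → [3, 7, 6, 5, 8, 5, 8, 16]
pop() removes 16 → [3, 7, 6, 5, 8, 5, 8]
append row[0]+row[-1] = 3+8 = 11 → [3, 7, 6, 5, 8, 5, 8, 11]
pop(1) removes 7 → [3, 6, 5, 8, 5, 8, 11]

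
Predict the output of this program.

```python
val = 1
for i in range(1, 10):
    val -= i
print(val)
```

i=1: val = 1-1 = 0
i=2: val = 0-2 = -2
i=3: val = (-2)-3 = -5
i=4: val = (-5)-4 = -9
i=5: val = (-9)-5 = -14
i=6: val = (-14)-6 = -20
i=7: val = (-20)-7 = -27
i=8: val = (-27)-8 = -35
i=9: val = (-35)-9 = -44

-44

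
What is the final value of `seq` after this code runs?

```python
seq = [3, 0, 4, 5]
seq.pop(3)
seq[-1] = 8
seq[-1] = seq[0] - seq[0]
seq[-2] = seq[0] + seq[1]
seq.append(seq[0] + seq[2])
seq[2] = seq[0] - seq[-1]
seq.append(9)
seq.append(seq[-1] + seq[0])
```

pop(3) removes 5 → [3, 0, 4]
seq[-1] = 8 → [3, 0, 8]
seq[-1] = seq[0]-seq[0] = 3-3 = 0 → [3, 0, 0]
seq[-2] = seq[0]+seq[1] = 3+0 = 3 → [3, 3, 0]
append seq[0]+seq[2] = 3+0 = 3 → [3, 3, 0, 3]
seq[2] = seq[0]-seq[-1] = 3-3 = 0 → [3, 3, 0, 3]
append 9 → [3, 3, 0, 3, 9]
append seq[-1]+seq[0] = 9+3 = 12 → [3, 3, 0, 3, 9, 12]

[3, 3, 0, 3, 9, 12]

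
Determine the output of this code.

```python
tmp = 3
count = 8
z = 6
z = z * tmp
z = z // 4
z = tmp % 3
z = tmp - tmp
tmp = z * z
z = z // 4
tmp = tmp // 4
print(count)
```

z = 6*3 = 18
z = 18//4 = 4
z = 3%3 = 0
z = 3-3 = 0
tmp = 0*0 = 0
z = 0//4 = 0
tmp = 0//4 = 0

8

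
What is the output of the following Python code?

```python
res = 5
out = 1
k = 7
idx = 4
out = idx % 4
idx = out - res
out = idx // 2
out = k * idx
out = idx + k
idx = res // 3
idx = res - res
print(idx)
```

out = 4%4 = 0
idx = 0-5 = -5
out = (-5)//2 = -3
out = 7*(-5) = -35
out = (-5)+7 = 2
idx = 5//3 = 1
idx = 5-5 = 0

0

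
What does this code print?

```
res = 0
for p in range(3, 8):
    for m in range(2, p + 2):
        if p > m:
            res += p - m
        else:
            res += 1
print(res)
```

45

p=3,m=2: 3>2, res = 0+1 = 1
p=3,m=3: not 3>3, res = 1+1 = 2
p=3,m=4: not 3>4, res = 2+1 = 3
p=4,m=2: 4>2, res = 3+2 = 5
p=4,m=3: 4>3, res = 5+1 = 6
p=4,m=4: not 4>4, res = 6+1 = 7
p=4,m=5: not 4>5, res = 7+1 = 8
p=5,m=2: 5>2, res = 8+3 = 11
p=5,m=3: 5>3, res = 11+2 = 13
p=5,m=4: 5>4, res = 13+1 = 14
p=5,m=5: not 5>5, res = 14+1 = 15
p=5,m=6: not 5>6, res = 15+1 = 16
p=6,m=2: 6>2, res = 16+4 = 20
p=6,m=3: 6>3, res = 20+3 = 23
p=6,m=4: 6>4, res = 23+2 = 25
p=6,m=5: 6>5, res = 25+1 = 26
p=6,m=6: not 6>6, res = 26+1 = 27
p=6,m=7: not 6>7, res = 27+1 = 28
p=7,m=2: 7>2, res = 28+5 = 33
p=7,m=3: 7>3, res = 33+4 = 37
p=7,m=4: 7>4, res = 37+3 = 40
p=7,m=5: 7>5, res = 40+2 = 42
p=7,m=6: 7>6, res = 42+1 = 43
p=7,m=7: not 7>7, res = 43+1 = 44
p=7,m=8: not 7>8, res = 44+1 = 45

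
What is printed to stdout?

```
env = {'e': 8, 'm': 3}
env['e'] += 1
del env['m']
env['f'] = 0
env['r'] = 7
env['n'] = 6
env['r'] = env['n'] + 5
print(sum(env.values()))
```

26

env['e'] = 8+1 = 9 → {'e': 9, 'm': 3}
del 'm' → {'e': 9}
env['f'] = 0 → {'e': 9, 'f': 0}
env['r'] = 7 → {'e': 9, 'f': 0, 'r': 7}
env['n'] = 6 → {'e': 9, 'f': 0, 'r': 7, 'n': 6}
env['r'] = env['n']+5 = 11 → {'e': 9, 'f': 0, 'r': 11, 'n': 6}
sum of values = 26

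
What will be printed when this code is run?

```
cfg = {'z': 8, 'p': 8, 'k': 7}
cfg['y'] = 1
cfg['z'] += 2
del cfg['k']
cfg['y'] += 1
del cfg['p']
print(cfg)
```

{'z': 10, 'y': 2}

cfg['y'] = 1 → {'z': 8, 'p': 8, 'k': 7, 'y': 1}
cfg['z'] = 8+2 = 10 → {'z': 10, 'p': 8, 'k': 7, 'y': 1}
del 'k' → {'z': 10, 'p': 8, 'y': 1}
cfg['y'] = 1+1 = 2 → {'z': 10, 'p': 8, 'y': 2}
del 'p' → {'z': 10, 'y': 2}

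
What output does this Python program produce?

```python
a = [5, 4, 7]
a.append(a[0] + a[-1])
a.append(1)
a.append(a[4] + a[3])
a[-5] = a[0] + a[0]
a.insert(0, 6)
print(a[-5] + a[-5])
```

20

append a[0]+a[-1] = 5+7 = 12 → [5, 4, 7, 12]
append 1 → [5, 4, 7, 12, 1]
append a[4]+a[3] = 1+12 = 13 → [5, 4, 7, 12, 1, 13]
a[-5] = a[0]+a[0] = 5+5 = 10 → [5, 10, 7, 12, 1, 13]
insert 6 at 0 → [6, 5, 10, 7, 12, 1, 13]
a[-5]+a[-5] = 10+10 = 20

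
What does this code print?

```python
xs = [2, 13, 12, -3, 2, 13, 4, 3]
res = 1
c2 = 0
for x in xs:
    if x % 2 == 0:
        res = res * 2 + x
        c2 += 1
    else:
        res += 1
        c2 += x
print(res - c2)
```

73

x=2: even, res = 1*2+2 = 4; c2=1
x=13: not even, res = 4+1 = 5; c2=14
x=12: even, res = 5*2+12 = 22; c2=15
x=-3: not even, res = 22+1 = 23; c2=12
x=2: even, res = 23*2+2 = 48; c2=13
x=13: not even, res = 48+1 = 49; c2=26
x=4: even, res = 49*2+4 = 102; c2=27
x=3: not even, res = 102+1 = 103; c2=30
res-c2 = 103-30 = 73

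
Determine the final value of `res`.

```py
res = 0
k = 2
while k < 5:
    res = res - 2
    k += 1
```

-6

k=2: res = 0-2 = -2
k=3: res = (-2)-2 = -4
k=4: res = (-4)-2 = -6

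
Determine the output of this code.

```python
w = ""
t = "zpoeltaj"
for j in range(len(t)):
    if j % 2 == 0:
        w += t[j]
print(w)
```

zola

j=0: add 'z' → 'z'
j=1: skip
j=2: add 'o' → 'zo'
j=3: skip
j=4: add 'l' → 'zol'
j=5: skip
j=6: add 'a' → 'zola'
j=7: skip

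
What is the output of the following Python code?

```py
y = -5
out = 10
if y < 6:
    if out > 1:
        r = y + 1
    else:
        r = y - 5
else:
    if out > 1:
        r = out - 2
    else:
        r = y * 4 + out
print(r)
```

y=-5, out=10
y < 6 is True; out > 1 is True
→ r = y + 1 = -4

-4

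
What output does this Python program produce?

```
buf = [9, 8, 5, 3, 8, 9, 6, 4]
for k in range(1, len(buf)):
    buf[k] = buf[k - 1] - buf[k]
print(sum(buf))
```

-104

k=1: buf[1] = 9-8 = 1 → [9, 1, 5, 3, 8, 9, 6, 4]
k=2: buf[2] = 1-5 = -4 → [9, 1, -4, 3, 8, 9, 6, 4]
k=3: buf[3] = (-4)-3 = -7 → [9, 1, -4, -7, 8, 9, 6, 4]
k=4: buf[4] = (-7)-8 = -15 → [9, 1, -4, -7, -15, 9, 6, 4]
k=5: buf[5] = (-15)-9 = -24 → [9, 1, -4, -7, -15, -24, 6, 4]
k=6: buf[6] = (-24)-6 = -30 → [9, 1, -4, -7, -15, -24, -30, 4]
k=7: buf[7] = (-30)-4 = -34 → [9, 1, -4, -7, -15, -24, -30, -34]
sum = -104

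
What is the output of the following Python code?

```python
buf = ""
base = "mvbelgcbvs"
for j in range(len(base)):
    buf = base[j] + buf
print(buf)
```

svbcglebvm

j=0: prepend 'm' → 'm'
j=1: prepend 'v' → 'vm'
j=2: prepend 'b' → 'bvm'
j=3: prepend 'e' → 'ebvm'
j=4: prepend 'l' → 'lebvm'
j=5: prepend 'g' → 'glebvm'
j=6: prepend 'c' → 'cglebvm'
j=7: prepend 'b' → 'bcglebvm'
j=8: prepend 'v' → 'vbcglebvm'
j=9: prepend 's' → 'svbcglebvm'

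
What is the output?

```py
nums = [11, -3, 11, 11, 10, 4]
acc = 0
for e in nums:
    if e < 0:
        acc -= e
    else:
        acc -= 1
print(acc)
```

e=11: not <0, acc = 0-1 = -1
e=-3: <0, acc = (-1)-(-3) = 2
e=11: not <0, acc = 2-1 = 1
e=11: not <0, acc = 1-1 = 0
e=10: not <0, acc = 0-1 = -1
e=4: not <0, acc = (-1)-1 = -2

-2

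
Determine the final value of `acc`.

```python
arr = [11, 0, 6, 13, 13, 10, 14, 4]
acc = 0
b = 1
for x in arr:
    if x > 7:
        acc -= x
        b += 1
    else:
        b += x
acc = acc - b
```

x=11: >7, acc = 0-11 = -11; b=2
x=0: not >7; b=2
x=6: not >7; b=8
x=13: >7, acc = (-11)-13 = -24; b=9
x=13: >7, acc = (-24)-13 = -37; b=10
x=10: >7, acc = (-37)-10 = -47; b=11
x=14: >7, acc = (-47)-14 = -61; b=12
x=4: not >7; b=16
acc-b = (-61)-16 = -77

-77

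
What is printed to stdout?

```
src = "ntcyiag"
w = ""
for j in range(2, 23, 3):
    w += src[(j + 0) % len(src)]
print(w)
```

j=2: add src[2]='c' → 'c'
j=5: add src[5]='a' → 'ca'
j=8: add src[1]='t' → 'cat'
j=11: add src[4]='i' → 'cati'
j=14: add src[0]='n' → 'catin'
j=17: add src[3]='y' → 'catiny'
j=20: add src[6]='g' → 'catinyg'

catinyg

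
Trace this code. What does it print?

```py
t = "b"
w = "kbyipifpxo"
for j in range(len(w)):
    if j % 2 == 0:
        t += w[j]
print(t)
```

bkypfx

j=0: add 'k' → 'bk'
j=1: skip
j=2: add 'y' → 'bky'
j=3: skip
j=4: add 'p' → 'bkyp'
j=5: skip
j=6: add 'f' → 'bkypf'
j=7: skip
j=8: add 'x' → 'bkypfx'
j=9: skip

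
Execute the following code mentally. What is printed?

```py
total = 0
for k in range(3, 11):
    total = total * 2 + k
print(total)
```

1012

k=3: total = 0*2+3 = 3
k=4: total = 3*2+4 = 10
k=5: total = 10*2+5 = 25
k=6: total = 25*2+6 = 56
k=7: total = 56*2+7 = 119
k=8: total = 119*2+8 = 246
k=9: total = 246*2+9 = 501
k=10: total = 501*2+10 = 1012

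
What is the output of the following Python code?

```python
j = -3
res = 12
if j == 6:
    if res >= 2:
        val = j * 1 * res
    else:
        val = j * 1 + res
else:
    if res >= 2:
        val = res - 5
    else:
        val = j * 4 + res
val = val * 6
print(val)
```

42

j=-3, res=12
j == 6 is False; res >= 2 is True
→ val = res - 5 = 7
val = 7*6 = 42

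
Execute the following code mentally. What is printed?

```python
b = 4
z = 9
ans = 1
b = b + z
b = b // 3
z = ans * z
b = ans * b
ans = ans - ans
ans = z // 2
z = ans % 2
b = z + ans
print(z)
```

0

b = 4+9 = 13
b = 13//3 = 4
z = 1*9 = 9
b = 1*4 = 4
ans = 1-1 = 0
ans = 9//2 = 4
z = 4%2 = 0
b = 0+4 = 4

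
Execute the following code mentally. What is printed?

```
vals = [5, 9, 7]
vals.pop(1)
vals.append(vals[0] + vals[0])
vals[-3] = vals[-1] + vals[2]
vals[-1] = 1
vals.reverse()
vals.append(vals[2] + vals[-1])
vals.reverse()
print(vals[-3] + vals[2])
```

pop(1) removes 9 → [5, 7]
append vals[0]+vals[0] = 5+5 = 10 → [5, 7, 10]
vals[-3] = vals[-1]+vals[2] = 10+10 = 20 → [20, 7, 10]
vals[-1] = 1 → [20, 7, 1]
reverse → [1, 7, 20]
append vals[2]+vals[-1] = 20+20 = 40 → [1, 7, 20, 40]
reverse → [40, 20, 7, 1]
vals[-3]+vals[2] = 20+7 = 27

27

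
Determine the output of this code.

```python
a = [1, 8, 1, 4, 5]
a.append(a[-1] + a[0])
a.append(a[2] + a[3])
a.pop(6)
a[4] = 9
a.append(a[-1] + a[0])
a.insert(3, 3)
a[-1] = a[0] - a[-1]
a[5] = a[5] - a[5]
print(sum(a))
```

append a[-1]+a[0] = 5+1 = 6 → [1, 8, 1, 4, 5, 6]
append a[2]+a[3] = 1+4 = 5 → [1, 8, 1, 4, 5, 6, 5]
pop(6) removes 5 → [1, 8, 1, 4, 5, 6]
a[4] = 9 → [1, 8, 1, 4, 9, 6]
append a[-1]+a[0] = 6+1 = 7 → [1, 8, 1, 4, 9, 6, 7]
insert 3 at 3 → [1, 8, 1, 3, 4, 9, 6, 7]
a[-1] = a[0]-a[-1] = 1-7 = -6 → [1, 8, 1, 3, 4, 9, 6, -6]
a[5] = a[5]-a[5] = 9-9 = 0 → [1, 8, 1, 3, 4, 0, 6, -6]
sum = 17

17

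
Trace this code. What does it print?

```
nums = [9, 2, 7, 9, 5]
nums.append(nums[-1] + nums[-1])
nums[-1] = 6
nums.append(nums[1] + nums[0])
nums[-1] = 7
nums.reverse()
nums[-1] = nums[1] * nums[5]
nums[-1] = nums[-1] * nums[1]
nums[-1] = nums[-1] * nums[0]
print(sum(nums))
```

540

append nums[-1]+nums[-1] = 5+5 = 10 → [9, 2, 7, 9, 5, 10]
nums[-1] = 6 → [9, 2, 7, 9, 5, 6]
append nums[1]+nums[0] = 2+9 = 11 → [9, 2, 7, 9, 5, 6, 11]
nums[-1] = 7 → [9, 2, 7, 9, 5, 6, 7]
reverse → [7, 6, 5, 9, 7, 2, 9]
nums[-1] = nums[1]*nums[5] = 6*2 = 12 → [7, 6, 5, 9, 7, 2, 12]
nums[-1] = nums[-1]*nums[1] = 12*6 = 72 → [7, 6, 5, 9, 7, 2, 72]
nums[-1] = nums[-1]*nums[0] = 72*7 = 504 → [7, 6, 5, 9, 7, 2, 504]
sum = 540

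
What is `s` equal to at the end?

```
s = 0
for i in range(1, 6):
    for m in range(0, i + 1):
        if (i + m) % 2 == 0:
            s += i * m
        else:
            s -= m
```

73

i=1,m=0: odd sum, s = 0-0 = 0
i=1,m=1: even sum, s = 0+1 = 1
i=2,m=0: even sum, s = 1+0 = 1
i=2,m=1: odd sum, s = 1-1 = 0
i=2,m=2: even sum, s = 0+4 = 4
i=3,m=0: odd sum, s = 4-0 = 4
i=3,m=1: even sum, s = 4+3 = 7
i=3,m=2: odd sum, s = 7-2 = 5
i=3,m=3: even sum, s = 5+9 = 14
i=4,m=0: even sum, s = 14+0 = 14
i=4,m=1: odd sum, s = 14-1 = 13
i=4,m=2: even sum, s = 13+8 = 21
i=4,m=3: odd sum, s = 21-3 = 18
i=4,m=4: even sum, s = 18+16 = 34
i=5,m=0: odd sum, s = 34-0 = 34
i=5,m=1: even sum, s = 34+5 = 39
i=5,m=2: odd sum, s = 39-2 = 37
i=5,m=3: even sum, s = 37+15 = 52
i=5,m=4: odd sum, s = 52-4 = 48
i=5,m=5: even sum, s = 48+25 = 73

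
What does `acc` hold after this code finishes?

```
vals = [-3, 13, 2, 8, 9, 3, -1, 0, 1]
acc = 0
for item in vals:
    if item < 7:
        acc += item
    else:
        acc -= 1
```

item=-3: <7, acc = 0+(-3) = -3
item=13: not <7, acc = (-3)-1 = -4
item=2: <7, acc = (-4)+2 = -2
item=8: not <7, acc = (-2)-1 = -3
item=9: not <7, acc = (-3)-1 = -4
item=3: <7, acc = (-4)+3 = -1
item=-1: <7, acc = (-1)+(-1) = -2
item=0: <7, acc = (-2)+0 = -2
item=1: <7, acc = (-2)+1 = -1

-1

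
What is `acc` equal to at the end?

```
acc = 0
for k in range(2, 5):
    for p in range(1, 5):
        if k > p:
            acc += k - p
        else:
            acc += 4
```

34

k=2,p=1: 2>1, acc = 0+1 = 1
k=2,p=2: not 2>2, acc = 1+4 = 5
k=2,p=3: not 2>3, acc = 5+4 = 9
k=2,p=4: not 2>4, acc = 9+4 = 13
k=3,p=1: 3>1, acc = 13+2 = 15
k=3,p=2: 3>2, acc = 15+1 = 16
k=3,p=3: not 3>3, acc = 16+4 = 20
k=3,p=4: not 3>4, acc = 20+4 = 24
k=4,p=1: 4>1, acc = 24+3 = 27
k=4,p=2: 4>2, acc = 27+2 = 29
k=4,p=3: 4>3, acc = 29+1 = 30
k=4,p=4: not 4>4, acc = 30+4 = 34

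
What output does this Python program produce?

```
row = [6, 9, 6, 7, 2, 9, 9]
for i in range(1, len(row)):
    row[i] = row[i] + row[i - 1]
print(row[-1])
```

48

i=1: row[1] = 9+6 = 15 → [6, 15, 6, 7, 2, 9, 9]
i=2: row[2] = 6+15 = 21 → [6, 15, 21, 7, 2, 9, 9]
i=3: row[3] = 7+21 = 28 → [6, 15, 21, 28, 2, 9, 9]
i=4: row[4] = 2+28 = 30 → [6, 15, 21, 28, 30, 9, 9]
i=5: row[5] = 9+30 = 39 → [6, 15, 21, 28, 30, 39, 9]
i=6: row[6] = 9+39 = 48 → [6, 15, 21, 28, 30, 39, 48]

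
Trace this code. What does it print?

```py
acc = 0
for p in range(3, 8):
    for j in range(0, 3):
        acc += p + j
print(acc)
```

90

p=3,j=0: acc = 0+3 = 3
p=3,j=1: acc = 3+4 = 7
p=3,j=2: acc = 7+5 = 12
p=4,j=0: acc = 12+4 = 16
p=4,j=1: acc = 16+5 = 21
p=4,j=2: acc = 21+6 = 27
p=5,j=0: acc = 27+5 = 32
p=5,j=1: acc = 32+6 = 38
p=5,j=2: acc = 38+7 = 45
p=6,j=0: acc = 45+6 = 51
p=6,j=1: acc = 51+7 = 58
p=6,j=2: acc = 58+8 = 66
p=7,j=0: acc = 66+7 = 73
p=7,j=1: acc = 73+8 = 81
p=7,j=2: acc = 81+9 = 90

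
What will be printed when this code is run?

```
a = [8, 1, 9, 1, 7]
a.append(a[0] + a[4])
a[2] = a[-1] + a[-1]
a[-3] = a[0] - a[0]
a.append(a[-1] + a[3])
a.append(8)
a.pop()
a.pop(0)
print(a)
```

[1, 30, 0, 7, 15, 15]

append a[0]+a[4] = 8+7 = 15 → [8, 1, 9, 1, 7, 15]
a[2] = a[-1]+a[-1] = 15+15 = 30 → [8, 1, 30, 1, 7, 15]
a[-3] = a[0]-a[0] = 8-8 = 0 → [8, 1, 30, 0, 7, 15]
append a[-1]+a[3] = 15+0 = 15 → [8, 1, 30, 0, 7, 15, 15]
append 8 → [8, 1, 30, 0, 7, 15, 15, 8]
pop() removes 8 → [8, 1, 30, 0, 7, 15, 15]
pop(0) removes 8 → [1, 30, 0, 7, 15, 15]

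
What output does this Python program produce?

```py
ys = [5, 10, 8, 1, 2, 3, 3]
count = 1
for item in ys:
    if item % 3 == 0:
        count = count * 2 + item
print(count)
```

item=5: not %3==0
item=10: not %3==0
item=8: not %3==0
item=1: not %3==0
item=2: not %3==0
item=3: %3==0, count = 1*2+3 = 5
item=3: %3==0, count = 5*2+3 = 13

13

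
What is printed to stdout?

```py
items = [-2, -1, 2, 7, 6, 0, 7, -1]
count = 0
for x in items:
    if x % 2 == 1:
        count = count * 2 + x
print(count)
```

33

x=-2: not odd
x=-1: odd, count = 0*2+(-1) = -1
x=2: not odd
x=7: odd, count = (-1)*2+7 = 5
x=6: not odd
x=0: not odd
x=7: odd, count = 5*2+7 = 17
x=-1: odd, count = 17*2+(-1) = 33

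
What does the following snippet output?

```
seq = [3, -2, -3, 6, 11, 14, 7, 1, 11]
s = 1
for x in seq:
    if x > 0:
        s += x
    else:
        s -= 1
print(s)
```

x=3: >0, s = 1+3 = 4
x=-2: not >0, s = 4-1 = 3
x=-3: not >0, s = 3-1 = 2
x=6: >0, s = 2+6 = 8
x=11: >0, s = 8+11 = 19
x=14: >0, s = 19+14 = 33
x=7: >0, s = 33+7 = 40
x=1: >0, s = 40+1 = 41
x=11: >0, s = 41+11 = 52

52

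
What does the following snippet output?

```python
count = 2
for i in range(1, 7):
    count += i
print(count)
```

i=1: count = 2+1 = 3
i=2: count = 3+2 = 5
i=3: count = 5+3 = 8
i=4: count = 8+4 = 12
i=5: count = 12+5 = 17
i=6: count = 17+6 = 23

23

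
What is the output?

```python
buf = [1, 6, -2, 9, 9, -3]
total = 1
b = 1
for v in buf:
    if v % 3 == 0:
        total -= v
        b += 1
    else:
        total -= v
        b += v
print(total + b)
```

-15

v=1: not %3==0, total = 1-1 = 0; b=2
v=6: %3==0, total = 0-6 = -6; b=3
v=-2: not %3==0, total = (-6)-(-2) = -4; b=1
v=9: %3==0, total = (-4)-9 = -13; b=2
v=9: %3==0, total = (-13)-9 = -22; b=3
v=-3: %3==0, total = (-22)-(-3) = -19; b=4
total+b = (-19)+4 = -15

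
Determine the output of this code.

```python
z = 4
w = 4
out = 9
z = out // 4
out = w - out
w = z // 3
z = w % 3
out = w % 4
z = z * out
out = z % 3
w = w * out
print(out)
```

0

z = 9//4 = 2
out = 4-9 = -5
w = 2//3 = 0
z = 0%3 = 0
out = 0%4 = 0
z = 0*0 = 0
out = 0%3 = 0
w = 0*0 = 0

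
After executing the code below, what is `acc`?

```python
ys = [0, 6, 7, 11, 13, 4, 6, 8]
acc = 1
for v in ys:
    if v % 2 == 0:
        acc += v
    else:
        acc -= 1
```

v=0: even, acc = 1+0 = 1
v=6: even, acc = 1+6 = 7
v=7: not even, acc = 7-1 = 6
v=11: not even, acc = 6-1 = 5
v=13: not even, acc = 5-1 = 4
v=4: even, acc = 4+4 = 8
v=6: even, acc = 8+6 = 14
v=8: even, acc = 14+8 = 22

22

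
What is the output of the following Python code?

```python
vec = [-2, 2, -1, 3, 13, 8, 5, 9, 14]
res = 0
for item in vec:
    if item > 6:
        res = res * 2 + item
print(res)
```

168

item=-2: not >6
item=2: not >6
item=-1: not >6
item=3: not >6
item=13: >6, res = 0*2+13 = 13
item=8: >6, res = 13*2+8 = 34
item=5: not >6
item=9: >6, res = 34*2+9 = 77
item=14: >6, res = 77*2+14 = 168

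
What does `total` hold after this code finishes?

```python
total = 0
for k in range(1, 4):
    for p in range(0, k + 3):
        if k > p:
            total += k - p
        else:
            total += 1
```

19

k=1,p=0: 1>0, total = 0+1 = 1
k=1,p=1: not 1>1, total = 1+1 = 2
k=1,p=2: not 1>2, total = 2+1 = 3
k=1,p=3: not 1>3, total = 3+1 = 4
k=2,p=0: 2>0, total = 4+2 = 6
k=2,p=1: 2>1, total = 6+1 = 7
k=2,p=2: not 2>2, total = 7+1 = 8
k=2,p=3: not 2>3, total = 8+1 = 9
k=2,p=4: not 2>4, total = 9+1 = 10
k=3,p=0: 3>0, total = 10+3 = 13
k=3,p=1: 3>1, total = 13+2 = 15
k=3,p=2: 3>2, total = 15+1 = 16
k=3,p=3: not 3>3, total = 16+1 = 17
k=3,p=4: not 3>4, total = 17+1 = 18
k=3,p=5: not 3>5, total = 18+1 = 19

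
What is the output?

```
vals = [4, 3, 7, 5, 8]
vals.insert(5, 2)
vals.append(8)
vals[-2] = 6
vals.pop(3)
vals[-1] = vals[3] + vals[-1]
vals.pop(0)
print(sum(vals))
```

40

insert 2 at 5 → [4, 3, 7, 5, 8, 2]
append 8 → [4, 3, 7, 5, 8, 2, 8]
vals[-2] = 6 → [4, 3, 7, 5, 8, 6, 8]
pop(3) removes 5 → [4, 3, 7, 8, 6, 8]
vals[-1] = vals[3]+vals[-1] = 8+8 = 16 → [4, 3, 7, 8, 6, 16]
pop(0) removes 4 → [3, 7, 8, 6, 16]
sum = 40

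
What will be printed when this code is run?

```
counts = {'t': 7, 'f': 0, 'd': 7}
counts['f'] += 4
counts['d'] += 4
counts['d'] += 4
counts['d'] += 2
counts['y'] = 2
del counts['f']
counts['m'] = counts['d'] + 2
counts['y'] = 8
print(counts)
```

{'t': 7, 'd': 17, 'y': 8, 'm': 19}

counts['f'] = 0+4 = 4 → {'t': 7, 'f': 4, 'd': 7}
counts['d'] = 7+4 = 11 → {'t': 7, 'f': 4, 'd': 11}
counts['d'] = 11+4 = 15 → {'t': 7, 'f': 4, 'd': 15}
counts['d'] = 15+2 = 17 → {'t': 7, 'f': 4, 'd': 17}
counts['y'] = 2 → {'t': 7, 'f': 4, 'd': 17, 'y': 2}
del 'f' → {'t': 7, 'd': 17, 'y': 2}
counts['m'] = counts['d']+2 = 19 → {'t': 7, 'd': 17, 'y': 2, 'm': 19}
counts['y'] = 8 → {'t': 7, 'd': 17, 'y': 8, 'm': 19}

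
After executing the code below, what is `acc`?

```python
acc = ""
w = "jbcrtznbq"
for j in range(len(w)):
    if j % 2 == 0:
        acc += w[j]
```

j=0: add 'j' → 'j'
j=1: skip
j=2: add 'c' → 'jc'
j=3: skip
j=4: add 't' → 'jct'
j=5: skip
j=6: add 'n' → 'jctn'
j=7: skip
j=8: add 'q' → 'jctnq'

'jctnq'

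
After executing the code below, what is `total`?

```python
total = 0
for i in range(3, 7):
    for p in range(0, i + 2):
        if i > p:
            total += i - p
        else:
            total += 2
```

68

i=3,p=0: 3>0, total = 0+3 = 3
i=3,p=1: 3>1, total = 3+2 = 5
i=3,p=2: 3>2, total = 5+1 = 6
i=3,p=3: not 3>3, total = 6+2 = 8
i=3,p=4: not 3>4, total = 8+2 = 10
i=4,p=0: 4>0, total = 10+4 = 14
i=4,p=1: 4>1, total = 14+3 = 17
i=4,p=2: 4>2, total = 17+2 = 19
i=4,p=3: 4>3, total = 19+1 = 20
i=4,p=4: not 4>4, total = 20+2 = 22
i=4,p=5: not 4>5, total = 22+2 = 24
i=5,p=0: 5>0, total = 24+5 = 29
i=5,p=1: 5>1, total = 29+4 = 33
i=5,p=2: 5>2, total = 33+3 = 36
i=5,p=3: 5>3, total = 36+2 = 38
i=5,p=4: 5>4, total = 38+1 = 39
i=5,p=5: not 5>5, total = 39+2 = 41
i=5,p=6: not 5>6, total = 41+2 = 43
i=6,p=0: 6>0, total = 43+6 = 49
i=6,p=1: 6>1, total = 49+5 = 54
i=6,p=2: 6>2, total = 54+4 = 58
i=6,p=3: 6>3, total = 58+3 = 61
i=6,p=4: 6>4, total = 61+2 = 63
i=6,p=5: 6>5, total = 63+1 = 64
i=6,p=6: not 6>6, total = 64+2 = 66
i=6,p=7: not 6>7, total = 66+2 = 68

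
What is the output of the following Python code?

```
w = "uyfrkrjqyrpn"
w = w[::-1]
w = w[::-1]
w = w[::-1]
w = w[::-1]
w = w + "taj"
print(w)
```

uyfrkrjqyrpntaj

reverse → 'npryqjrkrfyu'
reverse → 'uyfrkrjqyrpn'
reverse → 'npryqjrkrfyu'
reverse → 'uyfrkrjqyrpn'
+ 'taj' → 'uyfrkrjqyrpntaj'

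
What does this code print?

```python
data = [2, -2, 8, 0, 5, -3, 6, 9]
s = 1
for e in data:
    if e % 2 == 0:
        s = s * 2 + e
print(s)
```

86

e=2: even, s = 1*2+2 = 4
e=-2: even, s = 4*2+(-2) = 6
e=8: even, s = 6*2+8 = 20
e=0: even, s = 20*2+0 = 40
e=5: not even
e=-3: not even
e=6: even, s = 40*2+6 = 86
e=9: not even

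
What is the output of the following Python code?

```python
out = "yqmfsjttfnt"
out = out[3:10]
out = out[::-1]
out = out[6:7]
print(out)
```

f

slice [3:10] → 'fsjttfn'
reverse → 'nfttjsf'
slice [6:7] → 'f'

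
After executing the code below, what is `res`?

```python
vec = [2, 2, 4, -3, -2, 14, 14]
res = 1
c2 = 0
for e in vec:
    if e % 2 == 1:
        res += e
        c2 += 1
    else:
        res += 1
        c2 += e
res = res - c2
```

e=2: not odd, res = 1+1 = 2; c2=2
e=2: not odd, res = 2+1 = 3; c2=4
e=4: not odd, res = 3+1 = 4; c2=8
e=-3: odd, res = 4+(-3) = 1; c2=9
e=-2: not odd, res = 1+1 = 2; c2=7
e=14: not odd, res = 2+1 = 3; c2=21
e=14: not odd, res = 3+1 = 4; c2=35
res-c2 = 4-35 = -31

-31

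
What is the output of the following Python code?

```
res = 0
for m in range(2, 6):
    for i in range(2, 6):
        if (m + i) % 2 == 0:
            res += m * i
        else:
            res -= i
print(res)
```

m=2,i=2: even sum, res = 0+4 = 4
m=2,i=3: odd sum, res = 4-3 = 1
m=2,i=4: even sum, res = 1+8 = 9
m=2,i=5: odd sum, res = 9-5 = 4
m=3,i=2: odd sum, res = 4-2 = 2
m=3,i=3: even sum, res = 2+9 = 11
m=3,i=4: odd sum, res = 11-4 = 7
m=3,i=5: even sum, res = 7+15 = 22
m=4,i=2: even sum, res = 22+8 = 30
m=4,i=3: odd sum, res = 30-3 = 27
m=4,i=4: even sum, res = 27+16 = 43
m=4,i=5: odd sum, res = 43-5 = 38
m=5,i=2: odd sum, res = 38-2 = 36
m=5,i=3: even sum, res = 36+15 = 51
m=5,i=4: odd sum, res = 51-4 = 47
m=5,i=5: even sum, res = 47+25 = 72

72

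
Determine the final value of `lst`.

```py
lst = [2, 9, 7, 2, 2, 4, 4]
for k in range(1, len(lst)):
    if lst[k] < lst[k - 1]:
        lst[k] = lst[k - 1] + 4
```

k=1: 9>=2, unchanged → [2, 9, 7, 2, 2, 4, 4]
k=2: 7<9, lst[2] = 9+4 = 13 → [2, 9, 13, 2, 2, 4, 4]
k=3: 2<13, lst[3] = 13+4 = 17 → [2, 9, 13, 17, 2, 4, 4]
k=4: 2<17, lst[4] = 17+4 = 21 → [2, 9, 13, 17, 21, 4, 4]
k=5: 4<21, lst[5] = 21+4 = 25 → [2, 9, 13, 17, 21, 25, 4]
k=6: 4<25, lst[6] = 25+4 = 29 → [2, 9, 13, 17, 21, 25, 29]

[2, 9, 13, 17, 21, 25, 29]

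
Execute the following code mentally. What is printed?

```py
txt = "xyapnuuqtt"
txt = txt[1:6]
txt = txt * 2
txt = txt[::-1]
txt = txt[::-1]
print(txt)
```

slice [1:6] → 'yapnu'
repeat ×2 → 'yapnuyapnu'
reverse → 'unpayunpay'
reverse → 'yapnuyapnu'

yapnuyapnu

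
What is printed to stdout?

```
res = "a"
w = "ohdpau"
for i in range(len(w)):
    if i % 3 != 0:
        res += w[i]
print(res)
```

i=0: skip
i=1: add 'h' → 'ah'
i=2: add 'd' → 'ahd'
i=3: skip
i=4: add 'a' → 'ahda'
i=5: add 'u' → 'ahdau'

ahdau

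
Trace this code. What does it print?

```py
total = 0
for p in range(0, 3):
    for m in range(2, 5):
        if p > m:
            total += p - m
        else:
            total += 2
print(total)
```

18

p=0,m=2: not 0>2, total = 0+2 = 2
p=0,m=3: not 0>3, total = 2+2 = 4
p=0,m=4: not 0>4, total = 4+2 = 6
p=1,m=2: not 1>2, total = 6+2 = 8
p=1,m=3: not 1>3, total = 8+2 = 10
p=1,m=4: not 1>4, total = 10+2 = 12
p=2,m=2: not 2>2, total = 12+2 = 14
p=2,m=3: not 2>3, total = 14+2 = 16
p=2,m=4: not 2>4, total = 16+2 = 18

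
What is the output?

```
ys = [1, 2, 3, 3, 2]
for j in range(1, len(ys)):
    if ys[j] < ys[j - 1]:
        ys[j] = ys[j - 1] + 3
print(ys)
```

j=1: 2>=1, unchanged → [1, 2, 3, 3, 2]
j=2: 3>=2, unchanged → [1, 2, 3, 3, 2]
j=3: 3>=3, unchanged → [1, 2, 3, 3, 2]
j=4: 2<3, ys[4] = 3+3 = 6 → [1, 2, 3, 3, 6]

[1, 2, 3, 3, 6]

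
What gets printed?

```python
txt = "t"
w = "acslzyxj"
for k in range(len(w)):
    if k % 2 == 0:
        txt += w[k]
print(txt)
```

taszx

k=0: add 'a' → 'ta'
k=1: skip
k=2: add 's' → 'tas'
k=3: skip
k=4: add 'z' → 'tasz'
k=5: skip
k=6: add 'x' → 'taszx'
k=7: skip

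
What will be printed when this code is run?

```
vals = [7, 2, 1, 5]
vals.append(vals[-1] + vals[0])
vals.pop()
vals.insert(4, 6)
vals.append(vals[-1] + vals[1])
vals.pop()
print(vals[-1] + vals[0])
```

append vals[-1]+vals[0] = 5+7 = 12 → [7, 2, 1, 5, 12]
pop() removes 12 → [7, 2, 1, 5]
insert 6 at 4 → [7, 2, 1, 5, 6]
append vals[-1]+vals[1] = 6+2 = 8 → [7, 2, 1, 5, 6, 8]
pop() removes 8 → [7, 2, 1, 5, 6]
vals[-1]+vals[0] = 6+7 = 13

13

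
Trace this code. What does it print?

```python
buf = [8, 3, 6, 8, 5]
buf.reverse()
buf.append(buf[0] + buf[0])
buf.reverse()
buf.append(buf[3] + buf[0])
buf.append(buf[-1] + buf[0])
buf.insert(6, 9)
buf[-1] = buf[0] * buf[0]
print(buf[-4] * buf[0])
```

50

reverse → [5, 8, 6, 3, 8]
append buf[0]+buf[0] = 5+5 = 10 → [5, 8, 6, 3, 8, 10]
reverse → [10, 8, 3, 6, 8, 5]
append buf[3]+buf[0] = 6+10 = 16 → [10, 8, 3, 6, 8, 5, 16]
append buf[-1]+buf[0] = 16+10 = 26 → [10, 8, 3, 6, 8, 5, 16, 26]
insert 9 at 6 → [10, 8, 3, 6, 8, 5, 9, 16, 26]
buf[-1] = buf[0]*buf[0] = 10*10 = 100 → [10, 8, 3, 6, 8, 5, 9, 16, 100]
buf[-4]*buf[0] = 5*10 = 50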